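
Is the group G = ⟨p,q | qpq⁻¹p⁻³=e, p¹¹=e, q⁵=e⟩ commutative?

p·q = pq but q·p = p³q, so p·q ≠ q·p and G is not abelian.

Answer: No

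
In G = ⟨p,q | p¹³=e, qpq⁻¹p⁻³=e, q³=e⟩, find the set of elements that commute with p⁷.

⟨p⁷⟩ ⊆ C_G(p⁷) since powers of p⁷ commute with p⁷; so |C_G(p⁷)| ≥ |⟨p⁷⟩| = 13.
By orbit–stabilizer, |C_G(p⁷)| = |G| / |conj. class of p⁷| = 39 / 3 = 13.
The 13 elements commuting with p⁷ are {e, p, p², p³, p⁴, p⁵, p⁶, p⁷, p⁸, p⁹, p¹⁰, p¹¹, p¹²}.

Answer: {e, p, p², p³, p⁴, p⁵, p⁶, p⁷, p⁸, p⁹, p¹⁰, p¹¹, p¹²}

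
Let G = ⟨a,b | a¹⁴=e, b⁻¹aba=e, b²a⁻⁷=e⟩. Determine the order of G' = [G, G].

G' = [G, G] is generated by all commutators. The generator-pair commutators are: [a, b] = a².
The subgroup they normally generate is {e, a², a⁴, a⁶, a⁸, a¹⁰, a¹²}, of order 7.
Check: |G/G'| = 28/7 = 4 is the order of the abelianisation.

Answer: 7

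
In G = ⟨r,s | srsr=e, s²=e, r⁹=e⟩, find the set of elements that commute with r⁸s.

⟨r⁸s⟩ ⊆ C_G(r⁸s) since powers of r⁸s commute with r⁸s; so |C_G(r⁸s)| ≥ |⟨r⁸s⟩| = 2.
By orbit–stabilizer, |C_G(r⁸s)| = |G| / |conj. class of r⁸s| = 18 / 9 = 2.
The 2 elements commuting with r⁸s are {e, r⁸s}.

Answer: {e, r⁸s}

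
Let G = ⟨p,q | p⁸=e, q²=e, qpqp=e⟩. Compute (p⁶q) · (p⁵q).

Compute (p⁶q) · (p⁵q) by multiplying left to right and reducing via the relations at each step:
  (p⁶q) · p⁵ = pq
  (pq) · q = p

Answer: p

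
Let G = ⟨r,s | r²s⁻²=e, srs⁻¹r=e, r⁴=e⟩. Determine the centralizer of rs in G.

⟨rs⟩ ⊆ C_G(rs) since powers of rs commute with rs; so |C_G(rs)| ≥ |⟨rs⟩| = 4.
By orbit–stabilizer, |C_G(rs)| = |G| / |conj. class of rs| = 8 / 2 = 4.
The 4 elements commuting with rs are {e, r², rs⁻¹, rs}.

Answer: {e, r², rs⁻¹, rs}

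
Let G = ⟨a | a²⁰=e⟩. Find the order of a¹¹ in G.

Compute successive powers until reaching e:
  (a¹¹)¹ = a¹¹, (a¹¹)² = a², (a¹¹)³ = a¹³, (a¹¹)⁴ = a⁴, (a¹¹)⁵ = a¹⁵, (a¹¹)⁶ = a⁶, (a¹¹)⁷ = a¹⁷, (a¹¹)⁸ = a⁸, (a¹¹)⁹ = a¹⁹, (a¹¹)¹⁰ = a¹⁰, (a¹¹)¹¹ = a, (a¹¹)¹² = a¹², (a¹¹)¹³ = a³, (a¹¹)¹⁴ = a¹⁴, (a¹¹)¹⁵ = a⁵, (a¹¹)¹⁶ = a¹⁶, (a¹¹)¹⁷ = a⁷, (a¹¹)¹⁸ = a¹⁸, (a¹¹)¹⁹ = a⁹, (a¹¹)²⁰ = e.
The smallest positive k with (a¹¹)ᵏ = e is 20.

Answer: 20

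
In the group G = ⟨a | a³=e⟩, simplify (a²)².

Compute successive powers of (a²), reducing at each step:
  (a²)²: (a²) · a² = a

Answer: a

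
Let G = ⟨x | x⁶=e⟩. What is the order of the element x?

Compute successive powers until reaching e:
  x¹ = x, x² = x², x³ = x³, x⁴ = x⁴, x⁵ = x⁵, x⁶ = e.
The smallest positive k with xᵏ = e is 6.

Answer: 6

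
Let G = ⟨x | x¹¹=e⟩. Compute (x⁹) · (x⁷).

Compute (x⁹) · (x⁷) by multiplying left to right and reducing via the relations at each step:
  (x⁹) · x⁷ = x⁵

Answer: x⁵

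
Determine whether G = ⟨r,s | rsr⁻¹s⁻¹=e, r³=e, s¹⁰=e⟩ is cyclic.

|G| = 30. The element rs has order 30 (its powers give 30 distinct elements), so ⟨rs⟩ = G and G is cyclic.

Answer: Yes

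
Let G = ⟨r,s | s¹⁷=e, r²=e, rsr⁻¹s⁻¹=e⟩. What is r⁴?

Compute successive powers of r, reducing at each step:
  r²: r · r = e
  r³: e · r = r
  r⁴: r · r = e

Answer: e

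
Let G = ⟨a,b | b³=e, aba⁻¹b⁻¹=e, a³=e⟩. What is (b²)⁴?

Compute successive powers of (b²), reducing at each step:
  (b²)²: (b²) · b² = b
  (b²)³: b · b² = e
  (b²)⁴: e · b² = b²

Answer: b²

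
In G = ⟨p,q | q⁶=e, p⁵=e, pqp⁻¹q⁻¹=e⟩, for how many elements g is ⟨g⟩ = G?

G is cyclic of order 30. An element generates G iff its order is 30, and a cyclic group of order 30 has exactly φ(30) = 8 such elements.

Answer: 8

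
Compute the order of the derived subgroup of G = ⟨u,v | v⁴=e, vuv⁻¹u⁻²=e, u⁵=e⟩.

G' = [G, G] is generated by all commutators. The generator-pair commutators are: [u, v] = u⁴.
The subgroup they normally generate is {e, u, u², u³, u⁴}, of order 5.
Check: |G/G'| = 20/5 = 4 is the order of the abelianisation.

Answer: 5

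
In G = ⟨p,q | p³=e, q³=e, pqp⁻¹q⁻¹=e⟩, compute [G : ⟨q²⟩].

First find ord(q²) by computing successive powers:
  (q²)¹ = q², (q²)² = q, (q²)³ = e.
So |⟨q²⟩| = ord(q²) = 3. With |G| = 9, by Lagrange [G : ⟨q²⟩] = 9/3 = 3.

Answer: 3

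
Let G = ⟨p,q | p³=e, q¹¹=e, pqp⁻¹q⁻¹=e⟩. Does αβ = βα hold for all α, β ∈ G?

Each pair of generators commutes: p·q = pq = q·p. Since the generators pairwise commute, every element of G commutes with every other, so G is abelian.

Answer: Yes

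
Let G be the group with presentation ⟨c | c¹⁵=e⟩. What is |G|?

G is generated by a single element, so G is cyclic. The relator gives c¹⁵ = e and no smaller power is forced to be e, so the 15 powers {c, e, c², c³, c⁴, c⁵, c⁶, c⁷, c⁸, c⁹, c¹², c¹³, c¹¹, c¹⁰, c¹⁴} are distinct. Hence |G| = 15.

Answer: 15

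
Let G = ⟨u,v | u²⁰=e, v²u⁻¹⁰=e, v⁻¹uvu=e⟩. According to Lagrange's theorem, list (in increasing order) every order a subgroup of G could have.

|G| = 40 = 2³ · 5. By Lagrange's theorem the order of any subgroup divides 40; the divisors of 40 are 1, 2, 4, 5, 8, 10, 20, 40.

Answer: 1, 2, 4, 5, 8, 10, 20, 40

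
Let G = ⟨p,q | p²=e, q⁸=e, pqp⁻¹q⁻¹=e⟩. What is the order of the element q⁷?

Compute successive powers until reaching e:
  (q⁷)¹ = q⁷, (q⁷)² = q⁶, (q⁷)³ = q⁵, (q⁷)⁴ = q⁴, (q⁷)⁵ = q³, (q⁷)⁶ = q², (q⁷)⁷ = q, (q⁷)⁸ = e.
The smallest positive k with (q⁷)ᵏ = e is 8.

Answer: 8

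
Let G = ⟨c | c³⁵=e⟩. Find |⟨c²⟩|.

|⟨c²⟩| equals the order of c². Compute successive powers until reaching e:
  (c²)¹ = c², (c²)² = c⁴, (c²)³ = c⁶, (c²)⁴ = c⁸, (c²)⁵ = c¹⁰, (c²)⁶ = c¹², (c²)⁷ = c¹⁴, (c²)⁸ = c¹⁶, (c²)⁹ = c¹⁸, (c²)¹⁰ = c²⁰, (c²)¹¹ = c²², (c²)¹² = c²⁴, (c²)¹³ = c²⁶, (c²)¹⁴ = c²⁸, (c²)¹⁵ = c³⁰, (c²)¹⁶ = c³², (c²)¹⁷ = c³⁴, (c²)¹⁸ = c, (c²)¹⁹ = c³, (c²)²⁰ = c⁵, (c²)²¹ = c⁷, (c²)²² = c⁹, (c²)²³ = c¹¹, (c²)²⁴ = c¹³, (c²)²⁵ = c¹⁵, (c²)²⁶ = c¹⁷, (c²)²⁷ = c¹⁹, (c²)²⁸ = c²¹, (c²)²⁹ = c²³, (c²)³⁰ = c²⁵, (c²)³¹ = c²⁷, (c²)³² = c²⁹, (c²)³³ = c³¹, (c²)³⁴ = c³³, (c²)³⁵ = e.
The smallest positive k with (c²)ᵏ = e is 35, so |⟨c²⟩| = 35.

Answer: 35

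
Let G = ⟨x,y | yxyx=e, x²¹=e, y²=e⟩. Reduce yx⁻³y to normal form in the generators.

Multiply left to right, reducing at each step:
  y · x⁻³ = x³y
  (x³y) · y = x³

Answer: x³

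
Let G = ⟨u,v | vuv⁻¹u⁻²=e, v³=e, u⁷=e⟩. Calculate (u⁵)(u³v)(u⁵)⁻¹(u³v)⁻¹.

[(u⁵), (u³v)] = (u⁵)·(u³v)·(u⁵)⁻¹·(u³v)⁻¹.
  (u⁵) · (u³v) = uv
  (uv) · (u²) = u⁵v
  (u⁵v) · (u²v²) = u²

Answer: u²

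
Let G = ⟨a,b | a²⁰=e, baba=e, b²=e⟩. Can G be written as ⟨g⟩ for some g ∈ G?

Every cyclic group is abelian. But a·b = ab while b·a = a¹⁹b, so a·b ≠ b·a and G is not abelian. Hence G is not cyclic.

Answer: No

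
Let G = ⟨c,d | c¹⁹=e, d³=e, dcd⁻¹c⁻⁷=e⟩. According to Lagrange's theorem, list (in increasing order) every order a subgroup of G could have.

|G| = 57 = 3 · 19. By Lagrange's theorem the order of any subgroup divides 57; the divisors of 57 are 1, 3, 19, 57.

Answer: 1, 3, 19, 57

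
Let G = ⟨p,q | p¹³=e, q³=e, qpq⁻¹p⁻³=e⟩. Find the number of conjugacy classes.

The conjugacy classes (representative and size) are:
  [e] (size 1), [p] (size 3), [p⁵] (size 3), [p¹⁰] (size 3), [p⁸] (size 3), [p¹⁰q] (size 13), [p⁷q²] (size 13).
Class equation: 1 + 3 + 3 + 3 + 3 + 13 + 13 = 39 = |G|. So G has 7 conjugacy classes.

Answer: 7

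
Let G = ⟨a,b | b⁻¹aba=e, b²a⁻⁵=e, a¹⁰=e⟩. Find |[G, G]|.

G' = [G, G] is generated by all commutators. The generator-pair commutators are: [a, b] = a².
The subgroup they normally generate is {e, a², a⁴, a⁶, a⁸}, of order 5.
Check: |G/G'| = 20/5 = 4 is the order of the abelianisation.

Answer: 5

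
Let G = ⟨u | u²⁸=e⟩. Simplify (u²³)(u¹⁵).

Compute (u²³) · (u¹⁵) by multiplying left to right and reducing via the relations at each step:
  (u²³) · u¹⁵ = u¹⁰

Answer: u¹⁰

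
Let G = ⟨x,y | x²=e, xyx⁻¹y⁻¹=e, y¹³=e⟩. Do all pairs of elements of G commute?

Each pair of generators commutes: x·y = xy = y·x. Since the generators pairwise commute, every element of G commutes with every other, so G is abelian.

Answer: Yes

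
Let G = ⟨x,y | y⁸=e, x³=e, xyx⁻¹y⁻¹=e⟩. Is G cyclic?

|G| = 24. The element xy has order 24 (its powers give 24 distinct elements), so ⟨xy⟩ = G and G is cyclic.

Answer: Yes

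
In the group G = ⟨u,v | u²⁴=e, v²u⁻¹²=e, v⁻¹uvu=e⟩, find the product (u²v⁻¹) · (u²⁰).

Compute (u²v⁻¹) · (u²⁰) by multiplying left to right and reducing via the relations at each step:
  (u²v⁻¹) · u²⁰ = u⁶v⁻¹

Answer: u⁶v⁻¹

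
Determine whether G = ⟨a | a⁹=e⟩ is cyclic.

|G| = 9. The element a has order 9 (its powers give 9 distinct elements), so ⟨a⟩ = G and G is cyclic.

Answer: Yes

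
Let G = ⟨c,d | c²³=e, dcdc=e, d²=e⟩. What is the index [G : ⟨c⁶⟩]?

First find ord(c⁶) by computing successive powers:
  (c⁶)¹ = c⁶, (c⁶)² = c¹², (c⁶)³ = c¹⁸, (c⁶)⁴ = c, (c⁶)⁵ = c⁷, (c⁶)⁶ = c¹³, (c⁶)⁷ = c¹⁹, (c⁶)⁸ = c², (c⁶)⁹ = c⁸, (c⁶)¹⁰ = c¹⁴, (c⁶)¹¹ = c²⁰, (c⁶)¹² = c³, (c⁶)¹³ = c⁹, (c⁶)¹⁴ = c¹⁵, (c⁶)¹⁵ = c²¹, (c⁶)¹⁶ = c⁴, (c⁶)¹⁷ = c¹⁰, (c⁶)¹⁸ = c¹⁶, (c⁶)¹⁹ = c²², (c⁶)²⁰ = c⁵, (c⁶)²¹ = c¹¹, (c⁶)²² = c¹⁷, (c⁶)²³ = e.
So |⟨c⁶⟩| = ord(c⁶) = 23. With |G| = 46, by Lagrange [G : ⟨c⁶⟩] = 46/23 = 2.

Answer: 2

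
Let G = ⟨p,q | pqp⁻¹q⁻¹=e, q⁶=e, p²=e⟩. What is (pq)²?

Compute successive powers of (pq), reducing at each step:
  (pq)²: (pq) · p = q;   q · q = q²

Answer: q²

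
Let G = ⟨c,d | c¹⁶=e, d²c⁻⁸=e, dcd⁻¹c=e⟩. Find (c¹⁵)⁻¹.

The order of (c¹⁵) is 16 (smallest k with (c¹⁵)ᵏ = e), so (c¹⁵)⁻¹ = (c¹⁵)¹⁵ = c.
Check: (c¹⁵) · c → (c¹⁵) · c = e, giving e as required.

Answer: c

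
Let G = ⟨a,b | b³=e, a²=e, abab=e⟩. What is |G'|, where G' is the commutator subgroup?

G' = [G, G] is generated by all commutators. The generator-pair commutators are: [a, b] = b.
The subgroup they normally generate is {e, b, b²}, of order 3.
Check: |G/G'| = 6/3 = 2 is the order of the abelianisation.

Answer: 3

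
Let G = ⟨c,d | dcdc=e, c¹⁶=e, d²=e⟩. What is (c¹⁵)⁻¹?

The order of (c¹⁵) is 16 (smallest k with (c¹⁵)ᵏ = e), so (c¹⁵)⁻¹ = (c¹⁵)¹⁵ = c.
Check: (c¹⁵) · c → (c¹⁵) · c = e, giving e as required.

Answer: c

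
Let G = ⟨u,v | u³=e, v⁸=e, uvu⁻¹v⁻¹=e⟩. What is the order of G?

Enumerate words in the generators, reducing via the relations: the distinct elements are
  {e, u, v, uv, u², v², v³, v⁴, v⁵, v⁶, v⁷, uv², uv³, uv⁴, uv⁵, uv⁶, uv⁷, u²v, u²v², u²v³, u²v⁴, u²v⁵, u²v⁶, u²v⁷}.
No further products give new elements, so |G| = 24.

Answer: 24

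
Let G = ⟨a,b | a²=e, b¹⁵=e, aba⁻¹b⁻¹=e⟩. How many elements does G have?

Enumerate words in the generators, reducing via the relations: the distinct elements are
  {a, b, e, ab, b², b³, b⁴, b⁵, b⁶, b⁷, b⁸, b⁹, ab², ab³, ab⁴, ab⁵, ab⁶, ab⁷, ab⁸, ab⁹, b¹², b¹³, b¹¹, b¹⁰, b¹⁴, ab¹², ab¹³, ab¹¹, ab¹⁰, ab¹⁴}.
No further products give new elements, so |G| = 30.

Answer: 30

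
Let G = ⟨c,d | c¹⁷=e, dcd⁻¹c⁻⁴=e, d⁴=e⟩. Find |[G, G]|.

G' = [G, G] is generated by all commutators. The generator-pair commutators are: [c, d] = c¹⁴.
The subgroup they normally generate is {e, c, c², c³, c⁴, c⁵, c⁶, c⁷, c⁸, c⁹, c¹⁰, c¹¹, c¹², c¹³, c¹⁴, c¹⁵, c¹⁶}, of order 17.
Check: |G/G'| = 68/17 = 4 is the order of the abelianisation.

Answer: 17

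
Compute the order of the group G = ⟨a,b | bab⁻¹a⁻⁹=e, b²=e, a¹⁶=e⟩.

Enumerate words in the generators, reducing via the relations: the distinct elements are
  {a, b, e, ab, a², a³, a⁴, a⁵, a⁶, a⁷, a⁸, a⁹, a²b, a³b, a¹², a¹³, a¹¹, a¹⁰, a¹⁴, a¹⁵, a⁴b, a⁵b, a⁶b, a⁷b, a⁸b, a⁹b, a¹²b, a¹³b, a¹¹b, a¹⁰b, a¹⁴b, a¹⁵b}.
No further products give new elements, so |G| = 32.

Answer: 32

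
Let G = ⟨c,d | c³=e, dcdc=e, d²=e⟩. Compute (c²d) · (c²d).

Compute (c²d) · (c²d) by multiplying left to right and reducing via the relations at each step:
  (c²d) · c² = d
  d · d = e

Answer: e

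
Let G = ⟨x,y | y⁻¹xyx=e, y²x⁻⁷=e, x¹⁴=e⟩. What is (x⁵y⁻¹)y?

Compute (x⁵y⁻¹) · y by multiplying left to right and reducing via the relations at each step:
  (x⁵y⁻¹) · y = x⁵

Answer: x⁵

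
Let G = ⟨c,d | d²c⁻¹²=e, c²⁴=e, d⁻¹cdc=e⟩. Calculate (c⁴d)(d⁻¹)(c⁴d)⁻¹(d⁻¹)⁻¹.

[(c⁴d), (d⁻¹)] = (c⁴d)·(d⁻¹)·(c⁴d)⁻¹·(d⁻¹)⁻¹.
  (c⁴d) · (d⁻¹) = c⁴
  (c⁴) · (c⁴d⁻¹) = c⁸d⁻¹
  (c⁸d⁻¹) · d = c⁸

Answer: c⁸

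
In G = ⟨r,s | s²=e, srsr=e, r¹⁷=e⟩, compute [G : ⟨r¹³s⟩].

First find ord(r¹³s) by computing successive powers:
  (r¹³s)¹ = r¹³s, (r¹³s)² = e.
So |⟨r¹³s⟩| = ord(r¹³s) = 2. With |G| = 34, by Lagrange [G : ⟨r¹³s⟩] = 34/2 = 17.

Answer: 17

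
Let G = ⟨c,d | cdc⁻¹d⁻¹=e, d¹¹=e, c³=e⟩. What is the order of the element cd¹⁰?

Compute successive powers until reaching e:
  (cd¹⁰)¹ = cd¹⁰, (cd¹⁰)² = c²d⁹, (cd¹⁰)³ = d⁸, (cd¹⁰)⁴ = cd⁷, (cd¹⁰)⁵ = c²d⁶, (cd¹⁰)⁶ = d⁵, (cd¹⁰)⁷ = cd⁴, (cd¹⁰)⁸ = c²d³, (cd¹⁰)⁹ = d², (cd¹⁰)¹⁰ = cd, (cd¹⁰)¹¹ = c², (cd¹⁰)¹² = d¹⁰, (cd¹⁰)¹³ = cd⁹, (cd¹⁰)¹⁴ = c²d⁸, (cd¹⁰)¹⁵ = d⁷, (cd¹⁰)¹⁶ = cd⁶, (cd¹⁰)¹⁷ = c²d⁵, (cd¹⁰)¹⁸ = d⁴, (cd¹⁰)¹⁹ = cd³, (cd¹⁰)²⁰ = c²d², (cd¹⁰)²¹ = d, (cd¹⁰)²² = c, (cd¹⁰)²³ = c²d¹⁰, (cd¹⁰)²⁴ = d⁹, (cd¹⁰)²⁵ = cd⁸, (cd¹⁰)²⁶ = c²d⁷, (cd¹⁰)²⁷ = d⁶, (cd¹⁰)²⁸ = cd⁵, (cd¹⁰)²⁹ = c²d⁴, (cd¹⁰)³⁰ = d³, (cd¹⁰)³¹ = cd², (cd¹⁰)³² = c²d, (cd¹⁰)³³ = e.
The smallest positive k with (cd¹⁰)ᵏ = e is 33.

Answer: 33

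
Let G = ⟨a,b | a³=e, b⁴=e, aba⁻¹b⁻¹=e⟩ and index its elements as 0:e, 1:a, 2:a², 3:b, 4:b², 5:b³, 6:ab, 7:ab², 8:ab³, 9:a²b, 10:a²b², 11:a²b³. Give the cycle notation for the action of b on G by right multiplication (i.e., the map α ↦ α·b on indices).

(0 3 4 5)(1 6 7 8)(2 9 10 11)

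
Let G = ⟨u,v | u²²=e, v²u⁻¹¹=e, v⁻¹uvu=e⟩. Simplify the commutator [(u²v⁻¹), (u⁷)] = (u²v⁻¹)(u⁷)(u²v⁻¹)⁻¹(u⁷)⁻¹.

[(u²v⁻¹), (u⁷)] = (u²v⁻¹)·(u⁷)·(u²v⁻¹)⁻¹·(u⁷)⁻¹.
  (u²v⁻¹) · (u⁷) = u⁶v
  (u⁶v) · (u²v) = u¹⁵
  (u¹⁵) · (u¹⁵) = u⁸

Answer: u⁸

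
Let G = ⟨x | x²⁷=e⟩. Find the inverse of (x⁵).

The order of (x⁵) is 27 (smallest k with (x⁵)ᵏ = e), so (x⁵)⁻¹ = (x⁵)²⁶ = x²².
Check: (x⁵) · (x²²) → (x⁵) · x²² = e, giving e as required.

Answer: x²²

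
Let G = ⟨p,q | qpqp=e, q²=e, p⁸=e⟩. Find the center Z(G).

An element z ∈ Z(G) iff z commutes with every generator.
For example p⁴ is central: (p⁴)·p = p⁵ = p·(p⁴); (p⁴)·q = p⁴q = q·(p⁴).
Whereas p ∉ Z(G) since p·q = pq ≠ p⁷q = q·p.
Checking each of the 16 elements this way gives Z(G) = {e, p⁴}, of order 2.

Answer: {e, p⁴}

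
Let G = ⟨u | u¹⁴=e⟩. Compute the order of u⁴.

Compute successive powers until reaching e:
  (u⁴)¹ = u⁴, (u⁴)² = u⁸, (u⁴)³ = u¹², (u⁴)⁴ = u², (u⁴)⁵ = u⁶, (u⁴)⁶ = u¹⁰, (u⁴)⁷ = e.
The smallest positive k with (u⁴)ᵏ = e is 7.

Answer: 7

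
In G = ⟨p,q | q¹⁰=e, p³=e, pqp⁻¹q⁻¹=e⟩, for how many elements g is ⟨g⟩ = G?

G is cyclic of order 30. An element generates G iff its order is 30, and a cyclic group of order 30 has exactly φ(30) = 8 such elements.

Answer: 8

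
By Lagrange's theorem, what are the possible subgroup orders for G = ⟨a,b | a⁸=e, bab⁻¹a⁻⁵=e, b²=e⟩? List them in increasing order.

|G| = 16 = 2⁴. By Lagrange's theorem the order of any subgroup divides 16; the divisors of 16 are 1, 2, 4, 8, 16.

Answer: 1, 2, 4, 8, 16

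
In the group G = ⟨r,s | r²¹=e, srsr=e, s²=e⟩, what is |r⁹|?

Compute successive powers until reaching e:
  (r⁹)¹ = r⁹, (r⁹)² = r¹⁸, (r⁹)³ = r⁶, (r⁹)⁴ = r¹⁵, (r⁹)⁵ = r³, (r⁹)⁶ = r¹², (r⁹)⁷ = e.
The smallest positive k with (r⁹)ᵏ = e is 7.

Answer: 7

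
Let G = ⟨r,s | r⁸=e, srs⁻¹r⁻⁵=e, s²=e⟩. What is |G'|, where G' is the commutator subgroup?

G' = [G, G] is generated by all commutators. The generator-pair commutators are: [r, s] = r⁴.
The subgroup they normally generate is {e, r⁴}, of order 2.
Check: |G/G'| = 16/2 = 8 is the order of the abelianisation.

Answer: 2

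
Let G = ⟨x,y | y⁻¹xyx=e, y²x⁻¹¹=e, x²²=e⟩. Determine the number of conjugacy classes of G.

The conjugacy classes (representative and size) are:
  [e] (size 1), [x²¹] (size 2), [x²] (size 2), [x³] (size 2), [x¹⁸] (size 2), [x¹⁷] (size 2), [x⁶] (size 2), [x⁷] (size 2), [x⁸] (size 2), [x¹³] (size 2), [x¹²] (size 2), [x¹¹] (size 1), [x¹⁰y] (size 11), [x⁷y] (size 11).
Class equation: 1 + 2 + 2 + 2 + 2 + 2 + 2 + 2 + 2 + 2 + 2 + 1 + 11 + 11 = 44 = |G|. So G has 14 conjugacy classes.

Answer: 14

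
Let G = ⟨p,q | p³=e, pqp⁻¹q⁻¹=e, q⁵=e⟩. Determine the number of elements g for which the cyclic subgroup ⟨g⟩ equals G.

G is cyclic of order 15. An element generates G iff its order is 15, and a cyclic group of order 15 has exactly φ(15) = 8 such elements.

Answer: 8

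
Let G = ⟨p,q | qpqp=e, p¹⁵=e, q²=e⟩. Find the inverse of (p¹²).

The order of (p¹²) is 5 (smallest k with (p¹²)ᵏ = e), so (p¹²)⁻¹ = (p¹²)⁴ = p³.
Check: (p¹²) · (p³) → (p¹²) · p³ = e, giving e as required.

Answer: p³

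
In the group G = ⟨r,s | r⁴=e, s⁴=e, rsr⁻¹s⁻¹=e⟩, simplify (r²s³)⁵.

Compute successive powers of (r²s³), reducing at each step:
  (r²s³)²: (r²s³) · r² = s³;   (s³) · s³ = s²
  (r²s³)³: (s²) · r² = r²s²;   (r²s²) · s³ = r²s
  (r²s³)⁴: (r²s) · r² = s;   s · s³ = e
  (r²s³)⁵: e · r² = r²;   (r²) · s³ = r²s³

Answer: r²s³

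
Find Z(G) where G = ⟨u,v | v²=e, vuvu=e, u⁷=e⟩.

An element z ∈ Z(G) iff z commutes with every generator.
For example e is central: e·u = u = u·e; e·v = v = v·e.
Whereas u ∉ Z(G) since u·v = uv ≠ u⁶v = v·u.
Checking each of the 14 elements this way gives Z(G) = {e}, of order 1.

Answer: {e}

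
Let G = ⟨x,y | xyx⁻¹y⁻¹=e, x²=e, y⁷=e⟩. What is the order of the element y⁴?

Compute successive powers until reaching e:
  (y⁴)¹ = y⁴, (y⁴)² = y, (y⁴)³ = y⁵, (y⁴)⁴ = y², (y⁴)⁵ = y⁶, (y⁴)⁶ = y³, (y⁴)⁷ = e.
The smallest positive k with (y⁴)ᵏ = e is 7.

Answer: 7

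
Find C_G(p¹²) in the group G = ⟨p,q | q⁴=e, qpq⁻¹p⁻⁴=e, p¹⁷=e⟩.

⟨p¹²⟩ ⊆ C_G(p¹²) since powers of p¹² commute with p¹²; so |C_G(p¹²)| ≥ |⟨p¹²⟩| = 17.
By orbit–stabilizer, |C_G(p¹²)| = |G| / |conj. class of p¹²| = 68 / 4 = 17.
The 17 elements commuting with p¹² are {e, p, p², p³, p⁴, p⁵, p⁶, p⁷, p⁸, p⁹, p¹⁰, p¹¹, p¹², p¹³, p¹⁴, p¹⁵, p¹⁶}.

Answer: {e, p, p², p³, p⁴, p⁵, p⁶, p⁷, p⁸, p⁹, p¹⁰, p¹¹, p¹², p¹³, p¹⁴, p¹⁵, p¹⁶}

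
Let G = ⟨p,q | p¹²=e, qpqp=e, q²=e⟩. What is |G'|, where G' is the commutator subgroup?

G' = [G, G] is generated by all commutators. The generator-pair commutators are: [p, q] = p².
The subgroup they normally generate is {e, p², p⁴, p⁶, p⁸, p¹⁰}, of order 6.
Check: |G/G'| = 24/6 = 4 is the order of the abelianisation.

Answer: 6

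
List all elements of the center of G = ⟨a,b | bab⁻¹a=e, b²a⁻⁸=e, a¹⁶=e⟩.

An element z ∈ Z(G) iff z commutes with every generator.
For example a⁸ is central: (a⁸)·a = a⁹ = a·(a⁸); (a⁸)·b = b⁻¹ = b·(a⁸).
Whereas a ∉ Z(G) since a·b = ab ≠ a⁷b⁻¹ = b·a.
Checking each of the 32 elements this way gives Z(G) = {e, a⁸}, of order 2.

Answer: {e, a⁸}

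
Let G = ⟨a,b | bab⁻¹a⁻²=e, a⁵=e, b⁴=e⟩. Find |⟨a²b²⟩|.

|⟨a²b²⟩| equals the order of a²b². Compute successive powers until reaching e:
  (a²b²)¹ = a²b², (a²b²)² = e.
The smallest positive k with (a²b²)ᵏ = e is 2, so |⟨a²b²⟩| = 2.

Answer: 2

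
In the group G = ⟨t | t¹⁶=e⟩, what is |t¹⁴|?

Compute successive powers until reaching e:
  (t¹⁴)¹ = t¹⁴, (t¹⁴)² = t¹², (t¹⁴)³ = t¹⁰, (t¹⁴)⁴ = t⁸, (t¹⁴)⁵ = t⁶, (t¹⁴)⁶ = t⁴, (t¹⁴)⁷ = t², (t¹⁴)⁸ = e.
The smallest positive k with (t¹⁴)ᵏ = e is 8.

Answer: 8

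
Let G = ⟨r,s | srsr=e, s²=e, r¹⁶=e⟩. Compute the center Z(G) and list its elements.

An element z ∈ Z(G) iff z commutes with every generator.
For example r⁸ is central: (r⁸)·r = r⁹ = r·(r⁸); (r⁸)·s = r⁸s = s·(r⁸).
Whereas r ∉ Z(G) since r·s = rs ≠ r¹⁵s = s·r.
Checking each of the 32 elements this way gives Z(G) = {e, r⁸}, of order 2.

Answer: {e, r⁸}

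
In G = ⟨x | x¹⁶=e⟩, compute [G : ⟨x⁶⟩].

First find ord(x⁶) by computing successive powers:
  (x⁶)¹ = x⁶, (x⁶)² = x¹², (x⁶)³ = x², (x⁶)⁴ = x⁸, (x⁶)⁵ = x¹⁴, (x⁶)⁶ = x⁴, (x⁶)⁷ = x¹⁰, (x⁶)⁸ = e.
So |⟨x⁶⟩| = ord(x⁶) = 8. With |G| = 16, by Lagrange [G : ⟨x⁶⟩] = 16/8 = 2.

Answer: 2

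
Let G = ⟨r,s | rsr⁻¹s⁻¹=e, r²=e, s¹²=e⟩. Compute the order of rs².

Compute successive powers until reaching e:
  (rs²)¹ = rs², (rs²)² = s⁴, (rs²)³ = rs⁶, (rs²)⁴ = s⁸, (rs²)⁵ = rs¹⁰, (rs²)⁶ = e.
The smallest positive k with (rs²)ᵏ = e is 6.

Answer: 6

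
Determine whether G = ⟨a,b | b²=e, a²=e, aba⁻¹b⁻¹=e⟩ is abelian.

Each pair of generators commutes: a·b = ab = b·a. Since the generators pairwise commute, every element of G commutes with every other, so G is abelian.

Answer: Yes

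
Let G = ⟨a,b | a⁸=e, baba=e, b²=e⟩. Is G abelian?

a·b = ab but b·a = a⁷b, so a·b ≠ b·a and G is not abelian.

Answer: No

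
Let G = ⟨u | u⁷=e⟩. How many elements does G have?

G is generated by a single element, so G is cyclic. The relator gives u⁷ = e and no smaller power is forced to be e, so the 7 powers {e, u, u², u³, u⁴, u⁵, u⁶} are distinct. Hence |G| = 7.

Answer: 7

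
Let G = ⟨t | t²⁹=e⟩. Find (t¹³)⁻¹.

The order of (t¹³) is 29 (smallest k with (t¹³)ᵏ = e), so (t¹³)⁻¹ = (t¹³)²⁸ = t¹⁶.
Check: (t¹³) · (t¹⁶) → (t¹³) · t¹⁶ = e, giving e as required.

Answer: t¹⁶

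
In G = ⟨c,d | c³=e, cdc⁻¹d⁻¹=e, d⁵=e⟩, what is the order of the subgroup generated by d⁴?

|⟨d⁴⟩| equals the order of d⁴. Compute successive powers until reaching e:
  (d⁴)¹ = d⁴, (d⁴)² = d³, (d⁴)³ = d², (d⁴)⁴ = d, (d⁴)⁵ = e.
The smallest positive k with (d⁴)ᵏ = e is 5, so |⟨d⁴⟩| = 5.

Answer: 5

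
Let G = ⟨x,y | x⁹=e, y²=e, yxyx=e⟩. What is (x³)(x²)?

Compute (x³) · (x²) by multiplying left to right and reducing via the relations at each step:
  (x³) · x² = x⁵

Answer: x⁵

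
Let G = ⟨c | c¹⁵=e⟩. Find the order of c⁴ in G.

Compute successive powers until reaching e:
  (c⁴)¹ = c⁴, (c⁴)² = c⁸, (c⁴)³ = c¹², (c⁴)⁴ = c, (c⁴)⁵ = c⁵, (c⁴)⁶ = c⁹, (c⁴)⁷ = c¹³, (c⁴)⁸ = c², (c⁴)⁹ = c⁶, (c⁴)¹⁰ = c¹⁰, (c⁴)¹¹ = c¹⁴, (c⁴)¹² = c³, (c⁴)¹³ = c⁷, (c⁴)¹⁴ = c¹¹, (c⁴)¹⁵ = e.
The smallest positive k with (c⁴)ᵏ = e is 15.

Answer: 15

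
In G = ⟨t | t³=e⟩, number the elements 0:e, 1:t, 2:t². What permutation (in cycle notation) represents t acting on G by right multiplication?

(0 1 2)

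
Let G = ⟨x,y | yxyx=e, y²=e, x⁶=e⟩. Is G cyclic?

Every cyclic group is abelian. But x·y = xy while y·x = x⁵y, so x·y ≠ y·x and G is not abelian. Hence G is not cyclic.

Answer: No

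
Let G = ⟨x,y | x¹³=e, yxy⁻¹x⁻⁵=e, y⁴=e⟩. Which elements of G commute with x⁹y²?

⟨x⁹y²⟩ ⊆ C_G(x⁹y²) since powers of x⁹y² commute with x⁹y²; so |C_G(x⁹y²)| ≥ |⟨x⁹y²⟩| = 2.
By orbit–stabilizer, |C_G(x⁹y²)| = |G| / |conj. class of x⁹y²| = 52 / 13 = 4.
The 4 elements commuting with x⁹y² are {e, xy³, x⁸y, x⁹y²}.

Answer: {e, xy³, x⁸y, x⁹y²}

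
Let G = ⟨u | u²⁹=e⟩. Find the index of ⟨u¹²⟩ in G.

First find ord(u¹²) by computing successive powers:
  (u¹²)¹ = u¹², (u¹²)² = u²⁴, (u¹²)³ = u⁷, (u¹²)⁴ = u¹⁹, (u¹²)⁵ = u², (u¹²)⁶ = u¹⁴, (u¹²)⁷ = u²⁶, (u¹²)⁸ = u⁹, (u¹²)⁹ = u²¹, (u¹²)¹⁰ = u⁴, (u¹²)¹¹ = u¹⁶, (u¹²)¹² = u²⁸, (u¹²)¹³ = u¹¹, (u¹²)¹⁴ = u²³, (u¹²)¹⁵ = u⁶, (u¹²)¹⁶ = u¹⁸, (u¹²)¹⁷ = u, (u¹²)¹⁸ = u¹³, (u¹²)¹⁹ = u²⁵, (u¹²)²⁰ = u⁸, (u¹²)²¹ = u²⁰, (u¹²)²² = u³, (u¹²)²³ = u¹⁵, (u¹²)²⁴ = u²⁷, (u¹²)²⁵ = u¹⁰, (u¹²)²⁶ = u²², (u¹²)²⁷ = u⁵, (u¹²)²⁸ = u¹⁷, (u¹²)²⁹ = e.
So |⟨u¹²⟩| = ord(u¹²) = 29. With |G| = 29, by Lagrange [G : ⟨u¹²⟩] = 29/29 = 1.

Answer: 1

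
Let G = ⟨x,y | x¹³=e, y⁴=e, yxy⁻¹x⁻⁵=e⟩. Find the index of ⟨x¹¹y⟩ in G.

First find ord(x¹¹y) by computing successive powers:
  (x¹¹y)¹ = x¹¹y, (x¹¹y)² = xy², (x¹¹y)³ = x³y³, (x¹¹y)⁴ = e.
So |⟨x¹¹y⟩| = ord(x¹¹y) = 4. With |G| = 52, by Lagrange [G : ⟨x¹¹y⟩] = 52/4 = 13.

Answer: 13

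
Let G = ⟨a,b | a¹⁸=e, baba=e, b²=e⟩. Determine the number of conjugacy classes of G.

The conjugacy classes (representative and size) are:
  [e] (size 1), [a] (size 2), [a²] (size 2), [a³] (size 2), [a¹⁴] (size 2), [a⁵] (size 2), [a¹²] (size 2), [a⁷] (size 2), [a¹⁰] (size 2), [a⁹] (size 1), [a¹⁰b] (size 9), [ab] (size 9).
Class equation: 1 + 2 + 2 + 2 + 2 + 2 + 2 + 2 + 2 + 1 + 9 + 9 = 36 = |G|. So G has 12 conjugacy classes.

Answer: 12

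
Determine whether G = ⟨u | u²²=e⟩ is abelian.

G has a single generator, so G is cyclic and hence abelian.

Answer: Yes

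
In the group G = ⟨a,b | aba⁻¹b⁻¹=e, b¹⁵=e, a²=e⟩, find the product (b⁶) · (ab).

Compute (b⁶) · (ab) by multiplying left to right and reducing via the relations at each step:
  (b⁶) · a = ab⁶
  (ab⁶) · b = ab⁷

Answer: ab⁷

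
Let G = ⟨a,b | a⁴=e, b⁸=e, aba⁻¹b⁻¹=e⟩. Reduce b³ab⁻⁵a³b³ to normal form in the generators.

Multiply left to right, reducing at each step:
  (b³) · a = ab³
  (ab³) · b⁻⁵ = ab⁶
  (ab⁶) · a³ = b⁶
  (b⁶) · b³ = b

Answer: b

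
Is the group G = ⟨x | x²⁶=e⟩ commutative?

G has a single generator, so G is cyclic and hence abelian.

Answer: Yes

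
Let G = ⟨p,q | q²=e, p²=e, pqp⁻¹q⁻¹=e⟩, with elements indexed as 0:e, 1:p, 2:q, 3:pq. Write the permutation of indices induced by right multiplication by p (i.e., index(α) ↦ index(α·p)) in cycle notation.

(0 1)(2 3)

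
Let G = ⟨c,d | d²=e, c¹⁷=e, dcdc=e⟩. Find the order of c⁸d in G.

Compute successive powers until reaching e:
  (c⁸d)¹ = c⁸d, (c⁸d)² = e.
The smallest positive k with (c⁸d)ᵏ = e is 2.

Answer: 2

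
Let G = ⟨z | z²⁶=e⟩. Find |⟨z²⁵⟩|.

|⟨z²⁵⟩| equals the order of z²⁵. Compute successive powers until reaching e:
  (z²⁵)¹ = z²⁵, (z²⁵)² = z²⁴, (z²⁵)³ = z²³, (z²⁵)⁴ = z²², (z²⁵)⁵ = z²¹, (z²⁵)⁶ = z²⁰, (z²⁵)⁷ = z¹⁹, (z²⁵)⁸ = z¹⁸, (z²⁵)⁹ = z¹⁷, (z²⁵)¹⁰ = z¹⁶, (z²⁵)¹¹ = z¹⁵, (z²⁵)¹² = z¹⁴, (z²⁵)¹³ = z¹³, (z²⁵)¹⁴ = z¹², (z²⁵)¹⁵ = z¹¹, (z²⁵)¹⁶ = z¹⁰, (z²⁵)¹⁷ = z⁹, (z²⁵)¹⁸ = z⁸, (z²⁵)¹⁹ = z⁷, (z²⁵)²⁰ = z⁶, (z²⁵)²¹ = z⁵, (z²⁵)²² = z⁴, (z²⁵)²³ = z³, (z²⁵)²⁴ = z², (z²⁵)²⁵ = z, (z²⁵)²⁶ = e.
The smallest positive k with (z²⁵)ᵏ = e is 26, so |⟨z²⁵⟩| = 26.

Answer: 26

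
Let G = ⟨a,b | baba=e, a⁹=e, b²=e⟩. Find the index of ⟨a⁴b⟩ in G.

First find ord(a⁴b) by computing successive powers:
  (a⁴b)¹ = a⁴b, (a⁴b)² = e.
So |⟨a⁴b⟩| = ord(a⁴b) = 2. With |G| = 18, by Lagrange [G : ⟨a⁴b⟩] = 18/2 = 9.

Answer: 9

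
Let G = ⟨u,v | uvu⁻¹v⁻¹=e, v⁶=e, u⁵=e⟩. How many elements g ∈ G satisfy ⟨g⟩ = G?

G is cyclic of order 30. An element generates G iff its order is 30, and a cyclic group of order 30 has exactly φ(30) = 8 such elements.

Answer: 8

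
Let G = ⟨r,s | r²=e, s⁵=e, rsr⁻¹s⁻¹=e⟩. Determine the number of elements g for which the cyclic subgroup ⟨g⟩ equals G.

G is cyclic of order 10. An element generates G iff its order is 10, and a cyclic group of order 10 has exactly φ(10) = 4 such elements.

Answer: 4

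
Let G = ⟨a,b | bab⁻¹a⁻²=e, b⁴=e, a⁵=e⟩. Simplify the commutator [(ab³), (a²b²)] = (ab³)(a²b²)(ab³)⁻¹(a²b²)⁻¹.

[(ab³), (a²b²)] = (ab³)·(a²b²)·(ab³)⁻¹·(a²b²)⁻¹.
  (ab³) · (a²b²) = a²b
  (a²b) · (a³b) = a³b²
  (a³b²) · (a²b²) = a

Answer: a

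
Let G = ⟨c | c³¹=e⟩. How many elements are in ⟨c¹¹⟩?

|⟨c¹¹⟩| equals the order of c¹¹. Compute successive powers until reaching e:
  (c¹¹)¹ = c¹¹, (c¹¹)² = c²², (c¹¹)³ = c², (c¹¹)⁴ = c¹³, (c¹¹)⁵ = c²⁴, (c¹¹)⁶ = c⁴, (c¹¹)⁷ = c¹⁵, (c¹¹)⁸ = c²⁶, (c¹¹)⁹ = c⁶, (c¹¹)¹⁰ = c¹⁷, (c¹¹)¹¹ = c²⁸, (c¹¹)¹² = c⁸, (c¹¹)¹³ = c¹⁹, (c¹¹)¹⁴ = c³⁰, (c¹¹)¹⁵ = c¹⁰, (c¹¹)¹⁶ = c²¹, (c¹¹)¹⁷ = c, (c¹¹)¹⁸ = c¹², (c¹¹)¹⁹ = c²³, (c¹¹)²⁰ = c³, (c¹¹)²¹ = c¹⁴, (c¹¹)²² = c²⁵, (c¹¹)²³ = c⁵, (c¹¹)²⁴ = c¹⁶, (c¹¹)²⁵ = c²⁷, (c¹¹)²⁶ = c⁷, (c¹¹)²⁷ = c¹⁸, (c¹¹)²⁸ = c²⁹, (c¹¹)²⁹ = c⁹, (c¹¹)³⁰ = c²⁰, (c¹¹)³¹ = e.
The smallest positive k with (c¹¹)ᵏ = e is 31, so |⟨c¹¹⟩| = 31.

Answer: 31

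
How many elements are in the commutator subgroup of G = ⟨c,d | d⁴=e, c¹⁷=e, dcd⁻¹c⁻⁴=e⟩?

G' = [G, G] is generated by all commutators. The generator-pair commutators are: [c, d] = c¹⁴.
The subgroup they normally generate is {e, c, c², c³, c⁴, c⁵, c⁶, c⁷, c⁸, c⁹, c¹⁰, c¹¹, c¹², c¹³, c¹⁴, c¹⁵, c¹⁶}, of order 17.
Check: |G/G'| = 68/17 = 4 is the order of the abelianisation.

Answer: 17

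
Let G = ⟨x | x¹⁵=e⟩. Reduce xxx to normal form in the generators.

Multiply left to right, reducing at each step:
  x · x = x²
  (x²) · x = x³

Answer: x³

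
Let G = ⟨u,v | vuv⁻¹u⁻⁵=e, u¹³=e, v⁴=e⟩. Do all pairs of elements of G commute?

u·v = uv but v·u = u⁵v, so u·v ≠ v·u and G is not abelian.

Answer: No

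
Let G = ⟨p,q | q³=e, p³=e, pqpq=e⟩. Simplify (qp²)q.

Compute (qp²) · q by multiplying left to right and reducing via the relations at each step:
  (qp²) · q = pq²p

Answer: pq²p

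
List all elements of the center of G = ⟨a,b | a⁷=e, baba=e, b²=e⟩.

An element z ∈ Z(G) iff z commutes with every generator.
For example e is central: e·a = a = a·e; e·b = b = b·e.
Whereas a ∉ Z(G) since a·b = ab ≠ a⁶b = b·a.
Checking each of the 14 elements this way gives Z(G) = {e}, of order 1.

Answer: {e}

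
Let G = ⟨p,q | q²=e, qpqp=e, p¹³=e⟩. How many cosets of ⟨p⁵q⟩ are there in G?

First find ord(p⁵q) by computing successive powers:
  (p⁵q)¹ = p⁵q, (p⁵q)² = e.
So |⟨p⁵q⟩| = ord(p⁵q) = 2. With |G| = 26, by Lagrange [G : ⟨p⁵q⟩] = 26/2 = 13.

Answer: 13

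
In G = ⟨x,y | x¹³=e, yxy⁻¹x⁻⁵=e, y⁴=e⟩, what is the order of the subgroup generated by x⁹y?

|⟨x⁹y⟩| equals the order of x⁹y. Compute successive powers until reaching e:
  (x⁹y)¹ = x⁹y, (x⁹y)² = x²y², (x⁹y)³ = x⁶y³, (x⁹y)⁴ = e.
The smallest positive k with (x⁹y)ᵏ = e is 4, so |⟨x⁹y⟩| = 4.

Answer: 4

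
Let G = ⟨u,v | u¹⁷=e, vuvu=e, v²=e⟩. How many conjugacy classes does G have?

The conjugacy classes (representative and size) are:
  [e] (size 1), [u¹⁶] (size 2), [u²] (size 2), [u³] (size 2), [u¹³] (size 2), [u¹²] (size 2), [u⁶] (size 2), [u¹⁰] (size 2), [u⁹] (size 2), [u⁷v] (size 17).
Class equation: 1 + 2 + 2 + 2 + 2 + 2 + 2 + 2 + 2 + 17 = 34 = |G|. So G has 10 conjugacy classes.

Answer: 10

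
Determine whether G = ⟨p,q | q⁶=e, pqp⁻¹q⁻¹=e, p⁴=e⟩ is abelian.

Each pair of generators commutes: p·q = pq = q·p. Since the generators pairwise commute, every element of G commutes with every other, so G is abelian.

Answer: Yes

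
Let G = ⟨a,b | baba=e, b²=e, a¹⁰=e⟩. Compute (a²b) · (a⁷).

Compute (a²b) · (a⁷) by multiplying left to right and reducing via the relations at each step:
  (a²b) · a⁷ = a⁵b

Answer: a⁵b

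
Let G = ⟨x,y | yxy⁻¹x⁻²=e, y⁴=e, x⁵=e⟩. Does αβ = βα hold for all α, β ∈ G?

x·y = xy but y·x = x²y, so x·y ≠ y·x and G is not abelian.

Answer: No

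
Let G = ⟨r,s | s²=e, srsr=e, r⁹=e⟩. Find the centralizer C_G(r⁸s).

⟨r⁸s⟩ ⊆ C_G(r⁸s) since powers of r⁸s commute with r⁸s; so |C_G(r⁸s)| ≥ |⟨r⁸s⟩| = 2.
By orbit–stabilizer, |C_G(r⁸s)| = |G| / |conj. class of r⁸s| = 18 / 9 = 2.
The 2 elements commuting with r⁸s are {e, r⁸s}.

Answer: {e, r⁸s}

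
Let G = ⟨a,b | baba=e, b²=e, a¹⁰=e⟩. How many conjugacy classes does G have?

The conjugacy classes (representative and size) are:
  [e] (size 1), [a] (size 2), [a²] (size 2), [a³] (size 2), [a⁴] (size 2), [a⁵] (size 1), [a²b] (size 5), [a³b] (size 5).
Class equation: 1 + 2 + 2 + 2 + 2 + 1 + 5 + 5 = 20 = |G|. So G has 8 conjugacy classes.

Answer: 8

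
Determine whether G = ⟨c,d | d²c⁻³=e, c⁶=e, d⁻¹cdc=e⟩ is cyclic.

Every cyclic group is abelian. But c·d = cd while d·c = c²d⁻¹, so c·d ≠ d·c and G is not abelian. Hence G is not cyclic.

Answer: No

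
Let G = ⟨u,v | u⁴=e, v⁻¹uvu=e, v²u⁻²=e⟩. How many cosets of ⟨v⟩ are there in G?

First find ord(v) by computing successive powers:
  v¹ = v, v² = u², v³ = v⁻¹, v⁴ = e.
So |⟨v⟩| = ord(v) = 4. With |G| = 8, by Lagrange [G : ⟨v⟩] = 8/4 = 2.

Answer: 2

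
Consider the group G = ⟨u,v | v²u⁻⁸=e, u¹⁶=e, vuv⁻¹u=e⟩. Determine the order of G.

Enumerate words in the generators, reducing via the relations: the distinct elements are
  {e, u, v, uv, u², u³, u⁴, u⁵, u⁶, u⁷, u⁸, u⁹, u²v, u³v, u¹², u¹³, u¹¹, u¹⁰, u¹⁴, u¹⁵, u⁴v, u⁵v, u⁶v, u⁷v, v⁻¹, uv⁻¹, u²v⁻¹, u³v⁻¹, u⁴v⁻¹, u⁵v⁻¹, u⁶v⁻¹, u⁷v⁻¹}.
No further products give new elements, so |G| = 32.

Answer: 32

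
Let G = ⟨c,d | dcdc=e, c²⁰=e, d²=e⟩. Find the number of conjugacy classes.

The conjugacy classes (representative and size) are:
  [e] (size 1), [c] (size 2), [c¹⁸] (size 2), [c³] (size 2), [c⁴] (size 2), [c¹⁵] (size 2), [c¹⁴] (size 2), [c⁷] (size 2), [c¹²] (size 2), [c¹¹] (size 2), [c¹⁰] (size 1), [c¹⁸d] (size 10), [c⁵d] (size 10).
Class equation: 1 + 2 + 2 + 2 + 2 + 2 + 2 + 2 + 2 + 2 + 1 + 10 + 10 = 40 = |G|. So G has 13 conjugacy classes.

Answer: 13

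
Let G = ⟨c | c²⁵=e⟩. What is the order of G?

G is generated by a single element, so G is cyclic. The relator gives c²⁵ = e and no smaller power is forced to be e, so the 25 powers {c, e, c², c³, c⁴, c⁵, c⁶, c⁷, c⁸, c⁹, c²², c²³, c²¹, c²⁰, c²⁴, c¹², c¹³, c¹¹, c¹⁰, c¹⁴, c¹⁵, c¹⁶, c¹⁷, c¹⁸, c¹⁹} are distinct. Hence |G| = 25.

Answer: 25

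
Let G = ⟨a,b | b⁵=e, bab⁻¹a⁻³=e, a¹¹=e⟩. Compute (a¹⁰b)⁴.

Compute successive powers of (a¹⁰b), reducing at each step:
  (a¹⁰b)²: (a¹⁰b) · a¹⁰ = a⁷b;   (a⁷b) · b = a⁷b²
  (a¹⁰b)³: (a⁷b²) · a¹⁰ = a⁹b²;   (a⁹b²) · b = a⁹b³
  (a¹⁰b)⁴: (a⁹b³) · a¹⁰ = a⁴b³;   (a⁴b³) · b = a⁴b⁴

Answer: a⁴b⁴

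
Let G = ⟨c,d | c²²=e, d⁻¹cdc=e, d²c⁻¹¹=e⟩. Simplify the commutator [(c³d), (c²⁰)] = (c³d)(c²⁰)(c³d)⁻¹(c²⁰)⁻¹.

[(c³d), (c²⁰)] = (c³d)·(c²⁰)·(c³d)⁻¹·(c²⁰)⁻¹.
  (c³d) · (c²⁰) = c⁵d
  (c⁵d) · (c³d⁻¹) = c²
  (c²) · (c²) = c⁴

Answer: c⁴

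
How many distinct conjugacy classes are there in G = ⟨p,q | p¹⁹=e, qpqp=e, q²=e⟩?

The conjugacy classes (representative and size) are:
  [e] (size 1), [p¹⁸] (size 2), [p²] (size 2), [p¹⁶] (size 2), [p⁴] (size 2), [p¹⁴] (size 2), [p¹³] (size 2), [p¹²] (size 2), [p⁸] (size 2), [p⁹] (size 2), [q] (size 19).
Class equation: 1 + 2 + 2 + 2 + 2 + 2 + 2 + 2 + 2 + 2 + 19 = 38 = |G|. So G has 11 conjugacy classes.

Answer: 11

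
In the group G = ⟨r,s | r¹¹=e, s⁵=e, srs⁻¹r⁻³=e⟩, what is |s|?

Compute successive powers until reaching e:
  s¹ = s, s² = s², s³ = s³, s⁴ = s⁴, s⁵ = e.
The smallest positive k with sᵏ = e is 5.

Answer: 5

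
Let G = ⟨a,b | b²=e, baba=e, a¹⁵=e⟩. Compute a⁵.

Compute successive powers of a, reducing at each step:
  a²: a · a = a²
  a³: (a²) · a = a³
  a⁴: (a³) · a = a⁴
  a⁵: (a⁴) · a = a⁵

Answer: a⁵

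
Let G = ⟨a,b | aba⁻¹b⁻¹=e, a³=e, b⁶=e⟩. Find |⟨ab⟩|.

|⟨ab⟩| equals the order of ab. Compute successive powers until reaching e:
  (ab)¹ = ab, (ab)² = a²b², (ab)³ = b³, (ab)⁴ = ab⁴, (ab)⁵ = a²b⁵, (ab)⁶ = e.
The smallest positive k with (ab)ᵏ = e is 6, so |⟨ab⟩| = 6.

Answer: 6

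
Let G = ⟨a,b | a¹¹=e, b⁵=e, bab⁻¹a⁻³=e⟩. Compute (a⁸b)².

Compute successive powers of (a⁸b), reducing at each step:
  (a⁸b)²: (a⁸b) · a⁸ = a¹⁰b;   (a¹⁰b) · b = a¹⁰b²

Answer: a¹⁰b²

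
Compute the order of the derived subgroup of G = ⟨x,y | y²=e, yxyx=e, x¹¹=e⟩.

G' = [G, G] is generated by all commutators. The generator-pair commutators are: [x, y] = x².
The subgroup they normally generate is {e, x, x², x³, x⁴, x⁵, x⁶, x⁷, x⁸, x⁹, x¹⁰}, of order 11.
Check: |G/G'| = 22/11 = 2 is the order of the abelianisation.

Answer: 11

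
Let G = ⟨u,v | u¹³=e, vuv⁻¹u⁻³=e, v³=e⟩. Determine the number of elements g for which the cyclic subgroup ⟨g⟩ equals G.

⟨g⟩ = G would require ord(g) = |G| = 39, but the maximum element order in G is 13 < 39. So G is not cyclic and no single element generates it: the count is 0.

Answer: 0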